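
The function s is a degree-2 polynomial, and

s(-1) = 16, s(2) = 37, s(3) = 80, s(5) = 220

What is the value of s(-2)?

Write s(x) = ax² + bx + c; the 4 given values yield a linear system in the 3 coefficients.
Solving, s(x) = 9x² - 2x + 5.
Then s(-2) = 45.

45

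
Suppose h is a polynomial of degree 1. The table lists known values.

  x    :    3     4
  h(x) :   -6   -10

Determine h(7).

-22

Write h(x) = ax + b; the 2 given values yield a linear system in the 2 coefficients.
Solving, h(x) = -4x + 6.
Then h(7) = -22.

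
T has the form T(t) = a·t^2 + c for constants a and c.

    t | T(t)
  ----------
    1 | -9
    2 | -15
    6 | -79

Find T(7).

From T(1) = -9 and T(2) = -15: 1a + c = -9 and 4a + c = -15.
Subtracting: 3a = -6, so a = -2; then c = -9 − (-2)·1 = -7.
So T(t) = -2t² − 7, and T(7) = -105.

-105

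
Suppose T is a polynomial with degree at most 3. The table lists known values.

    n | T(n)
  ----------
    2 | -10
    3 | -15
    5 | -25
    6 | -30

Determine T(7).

-35

Write T(n) = an³ + bn² + cn + d; the 4 given values yield a linear system in the 4 coefficients.
Solving, the top 2 coefficients vanish, and T(n) = -5n.
Then T(7) = -35.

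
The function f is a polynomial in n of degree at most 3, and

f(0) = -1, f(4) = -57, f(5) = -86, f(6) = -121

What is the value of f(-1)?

-2

Write f(n) = an³ + bn² + cn + d; the 4 given values yield a linear system in the 4 coefficients.
Solving, the leading coefficient vanishes, and f(n) = -3n² - 2n - 1.
Then f(-1) = -2.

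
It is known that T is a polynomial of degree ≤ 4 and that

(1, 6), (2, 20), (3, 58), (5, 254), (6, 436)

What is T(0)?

Write T(k) = ak^4 + bk³ + ck² + dk + e; the 5 given values yield a linear system in the 5 coefficients.
Solving, the leading coefficient vanishes, and T(k) = 2k³ + 4.
Then T(0) = 4.

4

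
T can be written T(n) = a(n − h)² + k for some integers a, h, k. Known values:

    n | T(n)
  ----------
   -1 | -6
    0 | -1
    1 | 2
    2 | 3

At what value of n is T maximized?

First differences 5, 3, 1; second difference -2 = 2a, so a = -1.
Expanding, the n-coefficient is −2ah = 2h; matching it to the data gives h = 2, and then k = 3.
So T(n) = -1(n − 2)² + 3.
Hence h = 2.

2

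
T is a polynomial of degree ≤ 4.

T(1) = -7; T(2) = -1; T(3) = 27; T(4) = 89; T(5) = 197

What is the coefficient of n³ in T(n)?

Write T(n) = an^4 + bn³ + cn² + dn + e; the 5 given values yield a linear system in the 5 coefficients.
Solving, the leading coefficient vanishes, and T(n) = 2n³ - n² - 5n - 3.
The coefficient of n³ is 2.

2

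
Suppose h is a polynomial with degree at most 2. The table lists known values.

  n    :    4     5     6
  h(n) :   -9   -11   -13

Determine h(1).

-3

First differences: -2, -2.
Level-1 differences are constant, so h has degree 1.
Fitting a degree-1 polynomial gives h(n) = -2n - 1.
Then h(1) = -3.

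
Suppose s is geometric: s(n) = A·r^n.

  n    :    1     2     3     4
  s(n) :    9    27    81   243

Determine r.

3

Consecutive ratio: 27/9 = 3, and 81/27 = 3, so r = 3.
Then A·3^1 = 9 gives A = 3, and s(n) = 3·3^n.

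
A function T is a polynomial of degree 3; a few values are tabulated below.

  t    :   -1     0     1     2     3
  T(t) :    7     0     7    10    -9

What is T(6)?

-378

Write T(t) = at³ + bt² + ct + d; the 5 given values yield a linear system in the 4 coefficients.
Solving, T(t) = -3t³ + 7t² + 3t.
Then T(6) = -378.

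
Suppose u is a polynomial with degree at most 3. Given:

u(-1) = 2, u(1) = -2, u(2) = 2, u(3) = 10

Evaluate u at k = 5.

38

Write u(k) = ak³ + bk² + ck + d; the 4 given values yield a linear system in the 4 coefficients.
Solving, the leading coefficient vanishes, and u(k) = 2k² - 2k - 2.
Then u(5) = 38.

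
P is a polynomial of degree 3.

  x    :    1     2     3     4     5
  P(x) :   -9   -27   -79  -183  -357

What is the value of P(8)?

Write P(x) = ax³ + bx² + cx + d; the 5 given values yield a linear system in the 4 coefficients.
Solving, P(x) = -3x³ + x² - 7.
Then P(8) = -1479.

-1479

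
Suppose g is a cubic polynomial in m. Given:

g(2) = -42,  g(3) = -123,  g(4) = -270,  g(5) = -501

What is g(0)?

Write g(m) = am³ + bm² + cm + d; the 4 given values yield a linear system in the 4 coefficients.
Solving, g(m) = -3m³ - 6m² + 6m - 6.
The constant term is g(0) = -6.

-6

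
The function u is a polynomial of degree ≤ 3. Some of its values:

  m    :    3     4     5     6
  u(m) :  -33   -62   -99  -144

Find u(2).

-12

First differences: -29, -37, -45. Second differences: -8, -8.
Level-2 differences are constant, so u has degree 2.
Fitting a degree-2 polynomial gives u(m) = -4m² - m + 6.
Then u(2) = -12.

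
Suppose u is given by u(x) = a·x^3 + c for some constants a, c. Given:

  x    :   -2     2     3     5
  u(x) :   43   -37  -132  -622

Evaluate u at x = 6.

-1077

From u(-2) = 43 and u(2) = -37: -8a + c = 43 and 8a + c = -37.
Subtracting: 16a = -80, so a = -5; then c = 43 − (-5)·(-8) = 3.
So u(x) = -5x³ + 3, and u(6) = -1077.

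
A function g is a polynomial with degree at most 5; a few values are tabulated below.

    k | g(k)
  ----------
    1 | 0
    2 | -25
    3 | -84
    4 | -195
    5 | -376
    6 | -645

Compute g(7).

-1020

First differences: -25, -59, -111, -181, -269. Second differences: -34, -52, -70, -88. Third differences: -18, -18, -18.
Level-3 differences are constant, so g has degree 3.
Fitting a degree-3 polynomial gives g(k) = -3k³ + k² - 7k + 9.
Then g(7) = -1020.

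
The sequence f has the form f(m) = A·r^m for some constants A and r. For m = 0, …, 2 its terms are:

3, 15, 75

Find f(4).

Consecutive ratio: 15/3 = 5, and 75/15 = 5, so r = 5.
Then A·5^0 = 3 gives A = 3, and f(m) = 3·5^m.
f(4) = 3·5^4 = 1875.

1875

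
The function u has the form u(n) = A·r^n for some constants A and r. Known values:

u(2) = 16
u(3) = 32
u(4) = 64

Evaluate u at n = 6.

256

Consecutive ratio: 32/16 = 2, and 64/32 = 2, so r = 2.
Then A·2^2 = 16 gives A = 4, and u(n) = 4·2^n.
u(6) = 4·2^6 = 256.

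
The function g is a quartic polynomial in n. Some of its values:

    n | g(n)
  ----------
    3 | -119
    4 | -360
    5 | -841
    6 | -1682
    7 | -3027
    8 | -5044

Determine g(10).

-11886

First differences: -241, -481, -841, -1345, -2017. Second differences: -240, -360, -504, -672. Third differences: -120, -144, -168. Fourth differences: -24, -24.
Level-4 differences are constant, so g has degree 4.
Fitting a degree-4 polynomial gives g(n) = -n^4 - 2n³ + n² + n + 4.
Then g(10) = -11886.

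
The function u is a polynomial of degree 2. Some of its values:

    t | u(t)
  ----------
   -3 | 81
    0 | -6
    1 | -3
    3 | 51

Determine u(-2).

36

Write u(t) = at² + bt + c; the 4 given values yield a linear system in the 3 coefficients.
Solving, u(t) = 8t² - 5t - 6.
Then u(-2) = 36.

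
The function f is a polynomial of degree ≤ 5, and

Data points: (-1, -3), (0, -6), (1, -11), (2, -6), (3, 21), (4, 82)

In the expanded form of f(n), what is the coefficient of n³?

First differences: -3, -5, 5, 27, 61. Second differences: -2, 10, 22, 34. Third differences: 12, 12, 12.
Level-3 differences are constant, so f has degree 3.
Fitting a degree-3 polynomial gives f(n) = 2n³ - n² - 6n - 6.
The coefficient of n³ is 2.

2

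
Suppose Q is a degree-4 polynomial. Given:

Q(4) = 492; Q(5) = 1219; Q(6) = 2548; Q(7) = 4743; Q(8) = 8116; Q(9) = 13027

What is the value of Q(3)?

Write Q(t) = at^4 + bt³ + ct² + dt + e; the 6 given values yield a linear system in the 5 coefficients.
Solving, Q(t) = 2t^4 - t² - 2t + 4.
Then Q(3) = 151.

151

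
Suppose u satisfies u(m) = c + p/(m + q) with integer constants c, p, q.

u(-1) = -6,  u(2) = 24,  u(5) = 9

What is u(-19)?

3

(u(m) − c)(m + q) = p for each data point; the three points give a linear system in c and q, then p follows.
Solving: c = 4, q = -1, p = 20, so u(m) = 4 + 20/(m − 1).
Then u(-19) = 4 + 20/(-20) = 3.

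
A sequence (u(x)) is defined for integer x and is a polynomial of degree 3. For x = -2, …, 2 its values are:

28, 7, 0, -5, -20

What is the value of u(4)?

First differences: -21, -7, -5, -15. Second differences: 14, 2, -10. Third differences: -12, -12.
Level-3 differences are constant, so u has degree 3.
Fitting a degree-3 polynomial gives u(x) = -2x³ + x² - 4x.
Then u(4) = -128.

-128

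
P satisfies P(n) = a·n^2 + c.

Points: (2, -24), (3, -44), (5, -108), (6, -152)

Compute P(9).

From P(2) = -24 and P(3) = -44: 4a + c = -24 and 9a + c = -44.
Subtracting: 5a = -20, so a = -4; then c = -24 − (-4)·4 = -8.
So P(n) = -4n² − 8, and P(9) = -332.

-332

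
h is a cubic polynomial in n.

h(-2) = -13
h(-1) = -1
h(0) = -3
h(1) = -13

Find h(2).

Write h(n) = an³ + bn² + cn + d; the 4 given values yield a linear system in the 4 coefficients.
Solving, h(n) = n³ - 4n² - 7n - 3.
Then h(2) = -25.

-25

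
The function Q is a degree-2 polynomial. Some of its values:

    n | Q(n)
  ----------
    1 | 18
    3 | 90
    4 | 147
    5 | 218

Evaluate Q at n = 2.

47

Write Q(n) = an² + bn + c; the 4 given values yield a linear system in the 3 coefficients.
Solving, Q(n) = 7n² + 8n + 3.
Then Q(2) = 47.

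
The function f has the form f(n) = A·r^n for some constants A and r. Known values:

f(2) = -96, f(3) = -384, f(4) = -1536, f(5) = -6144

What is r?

Consecutive ratio: -384/(-96) = 4, and -1536/(-384) = 4, so r = 4.
Then A·4^2 = -96 gives A = -6, and f(n) = -6·4^n.

4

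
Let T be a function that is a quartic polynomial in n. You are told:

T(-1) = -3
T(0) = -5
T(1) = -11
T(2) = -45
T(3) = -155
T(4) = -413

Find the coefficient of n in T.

-2

First differences: -2, -6, -34, -110, -258. Second differences: -4, -28, -76, -148. Third differences: -24, -48, -72. Fourth differences: -24, -24.
Level-4 differences are constant, so T has degree 4.
Fitting a degree-4 polynomial gives T(n) = -n^4 - 2n³ - n² - 2n - 5.
The coefficient of n is -2.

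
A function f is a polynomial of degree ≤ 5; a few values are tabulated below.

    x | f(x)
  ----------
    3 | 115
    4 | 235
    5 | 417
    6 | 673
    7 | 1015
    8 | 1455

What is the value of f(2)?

45

Write f(x) = ax^5 + bx^4 + cx³ + dx² + ex + p; the 6 given values yield a linear system in the 6 coefficients.
Solving, the top 2 coefficients vanish, and f(x) = 2x³ + 7x² - 3x + 7.
Then f(2) = 45.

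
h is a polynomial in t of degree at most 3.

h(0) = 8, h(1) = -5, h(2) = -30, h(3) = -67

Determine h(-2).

First differences: -13, -25, -37. Second differences: -12, -12.
Level-2 differences are constant, so h has degree 2.
Fitting a degree-2 polynomial gives h(t) = -6t² - 7t + 8.
Then h(-2) = -2.

-2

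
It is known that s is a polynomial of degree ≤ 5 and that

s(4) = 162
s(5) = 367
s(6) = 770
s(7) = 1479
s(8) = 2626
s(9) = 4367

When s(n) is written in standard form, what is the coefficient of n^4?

1

First differences: 205, 403, 709, 1147, 1741. Second differences: 198, 306, 438, 594. Third differences: 108, 132, 156. Fourth differences: 24, 24.
Level-4 differences are constant, so s has degree 4.
Fitting a degree-4 polynomial gives s(n) = n^4 - 4n³ + 8n² + 8n + 2.
The coefficient of n^4 is 1.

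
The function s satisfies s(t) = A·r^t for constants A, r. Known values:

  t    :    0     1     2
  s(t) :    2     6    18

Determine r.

3

Consecutive ratio: 6/2 = 3, and 18/6 = 3, so r = 3.
Then A·3^0 = 2 gives A = 2, and s(t) = 2·3^t.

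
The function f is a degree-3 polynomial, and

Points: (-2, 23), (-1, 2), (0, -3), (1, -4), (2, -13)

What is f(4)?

First differences: -21, -5, -1, -9. Second differences: 16, 4, -8. Third differences: -12, -12.
Level-3 differences are constant, so f has degree 3.
Fitting a degree-3 polynomial gives f(x) = -2x³ + 2x² - x - 3.
Then f(4) = -103.

-103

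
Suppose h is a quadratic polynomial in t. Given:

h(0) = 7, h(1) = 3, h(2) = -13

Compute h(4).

-81

Write h(t) = at² + bt + c; the 3 given values yield a linear system in the 3 coefficients.
Solving, h(t) = -6t² + 2t + 7.
Then h(4) = -81.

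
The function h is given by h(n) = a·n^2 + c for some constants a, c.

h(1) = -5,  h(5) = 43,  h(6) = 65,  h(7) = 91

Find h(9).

155

From h(1) = -5 and h(5) = 43: 1a + c = -5 and 25a + c = 43.
Subtracting: 24a = 48, so a = 2; then c = -5 − 2·1 = -7.
So h(n) = 2n² − 7, and h(9) = 155.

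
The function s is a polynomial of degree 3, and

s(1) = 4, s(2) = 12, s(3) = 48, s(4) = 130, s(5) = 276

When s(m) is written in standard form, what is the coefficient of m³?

3

Write s(m) = am³ + bm² + cm + d; the 5 given values yield a linear system in the 4 coefficients.
Solving, s(m) = 3m³ - 4m² - m + 6.
The coefficient of m³ is 3.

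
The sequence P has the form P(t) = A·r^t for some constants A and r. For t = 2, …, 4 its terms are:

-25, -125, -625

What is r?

Consecutive ratio: -125/(-25) = 5, and -625/(-125) = 5, so r = 5.
Then A·5^2 = -25 gives A = -1, and P(t) = -1·5^t.

5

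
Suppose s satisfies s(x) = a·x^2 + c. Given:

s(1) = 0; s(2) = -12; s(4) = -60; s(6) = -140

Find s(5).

From s(1) = 0 and s(2) = -12: 1a + c = 0 and 4a + c = -12.
Subtracting: 3a = -12, so a = -4; then c = 0 − (-4)·1 = 4.
So s(x) = -4x² + 4, and s(5) = -96.

-96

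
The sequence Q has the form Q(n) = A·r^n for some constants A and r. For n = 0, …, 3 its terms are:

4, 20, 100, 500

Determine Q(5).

Consecutive ratio: 20/4 = 5, and 100/20 = 5, so r = 5.
Then A·5^0 = 4 gives A = 4, and Q(n) = 4·5^n.
Q(5) = 4·5^5 = 12500.

12500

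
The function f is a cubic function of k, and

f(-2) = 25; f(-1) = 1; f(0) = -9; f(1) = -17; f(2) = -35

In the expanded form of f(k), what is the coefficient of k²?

First differences: -24, -10, -8, -18. Second differences: 14, 2, -10. Third differences: -12, -12.
Level-3 differences are constant, so f has degree 3.
Fitting a degree-3 polynomial gives f(k) = -2k³ + k² - 7k - 9.
The coefficient of k² is 1.

1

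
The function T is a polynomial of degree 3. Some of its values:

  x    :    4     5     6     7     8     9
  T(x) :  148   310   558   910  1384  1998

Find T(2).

Write T(x) = ax³ + bx² + cx + d; the 6 given values yield a linear system in the 4 coefficients.
Solving, T(x) = 3x³ - 2x² - 3x.
Then T(2) = 10.

10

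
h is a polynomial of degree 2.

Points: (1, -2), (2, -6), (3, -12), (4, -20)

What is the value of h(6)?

-42

First differences: -4, -6, -8. Second differences: -2, -2.
Level-2 differences are constant, so h has degree 2.
Fitting a degree-2 polynomial gives h(x) = -x² - x.
Then h(6) = -42.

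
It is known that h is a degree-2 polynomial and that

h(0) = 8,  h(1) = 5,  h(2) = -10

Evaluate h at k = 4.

Write h(k) = ak² + bk + c; the 3 given values yield a linear system in the 3 coefficients.
Solving, h(k) = -6k² + 3k + 8.
Then h(4) = -76.

-76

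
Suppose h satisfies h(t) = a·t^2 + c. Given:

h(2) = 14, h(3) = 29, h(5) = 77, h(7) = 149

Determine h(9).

From h(2) = 14 and h(3) = 29: 4a + c = 14 and 9a + c = 29.
Subtracting: 5a = 15, so a = 3; then c = 14 − 3·4 = 2.
So h(t) = 3t² + 2, and h(9) = 245.

245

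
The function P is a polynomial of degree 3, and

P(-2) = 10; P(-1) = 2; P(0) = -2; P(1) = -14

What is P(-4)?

Write P(k) = ak³ + bk² + ck + d; the 4 given values yield a linear system in the 4 coefficients.
Solving, P(k) = -2k³ - 4k² - 6k - 2.
Then P(-4) = 86.

86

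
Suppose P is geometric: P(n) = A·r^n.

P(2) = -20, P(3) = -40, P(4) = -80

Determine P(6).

-320

Consecutive ratio: -40/(-20) = 2, and -80/(-40) = 2, so r = 2.
Then A·2^2 = -20 gives A = -5, and P(n) = -5·2^n.
P(6) = -5·2^6 = -320.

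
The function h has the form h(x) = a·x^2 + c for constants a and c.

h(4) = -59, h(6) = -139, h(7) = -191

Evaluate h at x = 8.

-251

From h(4) = -59 and h(6) = -139: 16a + c = -59 and 36a + c = -139.
Subtracting: 20a = -80, so a = -4; then c = -59 − (-4)·16 = 5.
So h(x) = -4x² + 5, and h(8) = -251.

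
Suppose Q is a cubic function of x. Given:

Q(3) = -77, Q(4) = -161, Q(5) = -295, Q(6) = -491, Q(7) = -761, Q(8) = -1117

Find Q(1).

First differences: -84, -134, -196, -270, -356. Second differences: -50, -62, -74, -86. Third differences: -12, -12, -12.
Level-3 differences are constant, so Q has degree 3.
Fitting a degree-3 polynomial gives Q(x) = -2x³ - x² - 3x - 5.
Then Q(1) = -11.

-11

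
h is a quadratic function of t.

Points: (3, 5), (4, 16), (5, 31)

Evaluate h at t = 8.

100

Write h(t) = at² + bt + c; the 3 given values yield a linear system in the 3 coefficients.
Solving, h(t) = 2t² - 3t - 4.
Then h(8) = 100.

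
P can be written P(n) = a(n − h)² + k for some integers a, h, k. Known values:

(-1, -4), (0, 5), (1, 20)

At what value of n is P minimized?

First differences 9, 15; second difference 6 = 2a, so a = 3.
Expanding, the n-coefficient is −2ah = -6h; matching it to the data gives h = -2, and then k = -7.
So P(n) = 3(n + 2)² − 7.
Hence h = -2.

-2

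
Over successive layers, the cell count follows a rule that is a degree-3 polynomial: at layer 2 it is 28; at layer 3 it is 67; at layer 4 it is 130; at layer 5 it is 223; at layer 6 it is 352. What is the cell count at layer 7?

523

Write the value at n as P(n).
First differences: 39, 63, 93, 129. Second differences: 24, 30, 36. Third differences: 6, 6.
Level-3 differences are constant, so P has degree 3.
Fitting a degree-3 polynomial gives P(n) = n³ + 3n² + 5n - 2.
Then P(7) = 523.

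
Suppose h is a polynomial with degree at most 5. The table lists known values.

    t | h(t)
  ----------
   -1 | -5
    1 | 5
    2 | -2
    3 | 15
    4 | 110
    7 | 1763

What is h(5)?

Write h(t) = at^5 + bt^4 + ct³ + dt² + et + p; the 6 given values yield a linear system in the 6 coefficients.
Solving, the leading coefficient vanishes, and h(t) = t^4 - t³ - 7t² + 6t + 6.
Then h(5) = 361.

361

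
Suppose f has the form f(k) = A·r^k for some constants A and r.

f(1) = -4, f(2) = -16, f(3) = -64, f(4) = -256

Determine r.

4

Consecutive ratio: -16/(-4) = 4, and -64/(-16) = 4, so r = 4.
Then A·4^1 = -4 gives A = -1, and f(k) = -1·4^k.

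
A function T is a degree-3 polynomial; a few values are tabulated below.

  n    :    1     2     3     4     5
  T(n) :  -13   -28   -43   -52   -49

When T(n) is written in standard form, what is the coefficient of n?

-4

First differences: -15, -15, -9, 3. Second differences: 0, 6, 12. Third differences: 6, 6.
Level-3 differences are constant, so T has degree 3.
Fitting a degree-3 polynomial gives T(n) = n³ - 6n² - 4n - 4.
The coefficient of n is -4.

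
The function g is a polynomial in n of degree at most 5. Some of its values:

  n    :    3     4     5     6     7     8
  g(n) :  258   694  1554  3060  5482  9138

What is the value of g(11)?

First differences: 436, 860, 1506, 2422, 3656. Second differences: 424, 646, 916, 1234. Third differences: 222, 270, 318. Fourth differences: 48, 48.
Level-4 differences are constant, so g has degree 4.
Fitting a degree-4 polynomial gives g(n) = 2n^4 + n³ + 6n² + 7n - 6.
Then g(11) = 31410.

31410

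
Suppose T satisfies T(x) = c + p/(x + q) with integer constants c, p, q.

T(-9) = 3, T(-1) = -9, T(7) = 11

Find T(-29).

5

(T(x) − c)(x + q) = p for each data point; the three points give a linear system in c and q, then p follows.
Solving: c = 6, q = -1, p = 30, so T(x) = 6 + 30/(x − 1).
Then T(-29) = 6 + 30/(-30) = 5.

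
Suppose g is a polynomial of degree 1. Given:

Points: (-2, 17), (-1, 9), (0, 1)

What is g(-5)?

First differences: -8, -8.
Level-1 differences are constant, so g has degree 1.
Fitting a degree-1 polynomial gives g(m) = -8m + 1.
Then g(-5) = 41.

41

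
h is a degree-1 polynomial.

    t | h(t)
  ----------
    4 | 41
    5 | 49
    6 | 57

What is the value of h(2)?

25

First differences: 8, 8.
Level-1 differences are constant, so h has degree 1.
Fitting a degree-1 polynomial gives h(t) = 8t + 9.
Then h(2) = 25.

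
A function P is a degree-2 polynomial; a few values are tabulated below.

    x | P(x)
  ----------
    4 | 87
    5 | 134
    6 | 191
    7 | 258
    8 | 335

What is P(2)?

23

Write P(x) = ax² + bx + c; the 5 given values yield a linear system in the 3 coefficients.
Solving, P(x) = 5x² + 2x - 1.
Then P(2) = 23.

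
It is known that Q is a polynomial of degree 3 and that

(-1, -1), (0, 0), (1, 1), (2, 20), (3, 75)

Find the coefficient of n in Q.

-2

First differences: 1, 1, 19, 55. Second differences: 0, 18, 36. Third differences: 18, 18.
Level-3 differences are constant, so Q has degree 3.
Fitting a degree-3 polynomial gives Q(n) = 3n³ - 2n.
The coefficient of n is -2.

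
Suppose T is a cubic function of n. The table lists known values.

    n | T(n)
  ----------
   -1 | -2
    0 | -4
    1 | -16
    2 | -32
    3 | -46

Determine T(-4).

Write T(n) = an³ + bn² + cn + d; the 5 given values yield a linear system in the 4 coefficients.
Solving, T(n) = n³ - 5n² - 8n - 4.
Then T(-4) = -116.

-116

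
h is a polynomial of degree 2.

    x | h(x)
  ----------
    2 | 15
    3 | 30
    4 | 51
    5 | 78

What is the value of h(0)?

Write h(x) = ax² + bx + c; the 4 given values yield a linear system in the 3 coefficients.
Solving, h(x) = 3x² + 3.
Then h(0) = 3.

3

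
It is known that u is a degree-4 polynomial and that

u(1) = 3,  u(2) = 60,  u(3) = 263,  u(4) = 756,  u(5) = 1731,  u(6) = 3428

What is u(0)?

First differences: 57, 203, 493, 975, 1697. Second differences: 146, 290, 482, 722. Third differences: 144, 192, 240. Fourth differences: 48, 48.
Level-4 differences are constant, so u has degree 4.
Fitting a degree-4 polynomial gives u(x) = 2x^4 + 4x³ - x² + 2x - 4.
Then u(0) = -4.

-4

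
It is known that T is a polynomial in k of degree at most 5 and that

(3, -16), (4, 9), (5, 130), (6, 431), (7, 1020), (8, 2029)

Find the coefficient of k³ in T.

-4

First differences: 25, 121, 301, 589, 1009. Second differences: 96, 180, 288, 420. Third differences: 84, 108, 132. Fourth differences: 24, 24.
Level-4 differences are constant, so T has degree 4.
Fitting a degree-4 polynomial gives T(k) = k^4 - 4k³ - k² + 5k + 5.
The coefficient of k³ is -4.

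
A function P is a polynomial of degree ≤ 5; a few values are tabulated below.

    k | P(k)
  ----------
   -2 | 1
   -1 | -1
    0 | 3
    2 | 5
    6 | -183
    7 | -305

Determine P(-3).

Write P(k) = ak^5 + bk^4 + ck³ + dk² + ek + p; the 6 given values yield a linear system in the 6 coefficients.
Solving, the top 2 coefficients vanish, and P(k) = -k³ + 5k + 3.
Then P(-3) = 15.

15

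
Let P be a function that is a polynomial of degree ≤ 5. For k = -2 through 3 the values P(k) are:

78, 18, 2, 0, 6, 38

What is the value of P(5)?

First differences: -60, -16, -2, 6, 32. Second differences: 44, 14, 8, 26. Third differences: -30, -6, 18. Fourth differences: 24, 24.
Level-4 differences are constant, so P has degree 4.
Fitting a degree-4 polynomial gives P(k) = k^4 - 3k³ + 6k² - 6k + 2.
Then P(5) = 372.

372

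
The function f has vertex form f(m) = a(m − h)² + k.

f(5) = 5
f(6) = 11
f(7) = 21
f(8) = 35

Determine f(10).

75

First differences 6, 10, 14; second difference 4 = 2a, so a = 2.
Expanding, the m-coefficient is −2ah = -4h; matching it to the data gives h = 4, and then k = 3.
So f(m) = 2(m − 4)² + 3.
f(10) = 2·6² + 3 = 75.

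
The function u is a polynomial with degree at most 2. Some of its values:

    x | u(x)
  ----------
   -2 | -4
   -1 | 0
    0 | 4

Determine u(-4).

-12

First differences: 4, 4.
Level-1 differences are constant, so u has degree 1.
Fitting a degree-1 polynomial gives u(x) = 4x + 4.
Then u(-4) = -12.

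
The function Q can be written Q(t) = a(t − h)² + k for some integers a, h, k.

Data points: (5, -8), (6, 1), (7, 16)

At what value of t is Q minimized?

4

First differences 9, 15; second difference 6 = 2a, so a = 3.
Expanding, the t-coefficient is −2ah = -6h; matching it to the data gives h = 4, and then k = -11.
So Q(t) = 3(t − 4)² − 11.
Hence h = 4.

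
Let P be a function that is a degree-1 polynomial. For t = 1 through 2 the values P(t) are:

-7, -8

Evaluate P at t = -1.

Write P(t) = at + b; the 2 given values yield a linear system in the 2 coefficients.
Solving, P(t) = -t - 6.
Then P(-1) = -5.

-5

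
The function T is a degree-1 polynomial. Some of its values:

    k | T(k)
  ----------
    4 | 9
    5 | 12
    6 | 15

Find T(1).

0

First differences: 3, 3.
Level-1 differences are constant, so T has degree 1.
Fitting a degree-1 polynomial gives T(k) = 3k - 3.
Then T(1) = 0.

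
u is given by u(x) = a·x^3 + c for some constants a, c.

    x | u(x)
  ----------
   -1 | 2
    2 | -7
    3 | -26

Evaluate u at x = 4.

-63

From u(-1) = 2 and u(2) = -7: -1a + c = 2 and 8a + c = -7.
Subtracting: 9a = -9, so a = -1; then c = 2 − (-1)·(-1) = 1.
So u(x) = -1x³ + 1, and u(4) = -63.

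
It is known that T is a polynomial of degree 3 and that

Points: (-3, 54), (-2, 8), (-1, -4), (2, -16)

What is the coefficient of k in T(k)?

Write T(k) = ak³ + bk² + ck + d; the 4 given values yield a linear system in the 4 coefficients.
Solving, T(k) = -3k³ - k² + 6k.
The coefficient of k is 6.

6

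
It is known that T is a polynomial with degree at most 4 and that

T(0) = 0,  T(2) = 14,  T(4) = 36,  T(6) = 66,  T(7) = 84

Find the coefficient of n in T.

5

Write T(n) = an^4 + bn³ + cn² + dn + e; the 5 given values yield a linear system in the 5 coefficients.
Solving, the top 2 coefficients vanish, and T(n) = n² + 5n.
The coefficient of n is 5.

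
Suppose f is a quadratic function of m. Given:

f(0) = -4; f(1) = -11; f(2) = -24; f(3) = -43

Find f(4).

-68

First differences: -7, -13, -19. Second differences: -6, -6.
Level-2 differences are constant, so f has degree 2.
Fitting a degree-2 polynomial gives f(m) = -3m² - 4m - 4.
Then f(4) = -68.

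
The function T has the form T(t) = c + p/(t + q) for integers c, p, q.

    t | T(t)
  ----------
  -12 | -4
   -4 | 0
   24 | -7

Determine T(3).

(T(t) − c)(t + q) = p for each data point; the three points give a linear system in c and q, then p follows.
Solving: c = -6, q = 0, p = -24, so T(t) = -6 − 24/(t + 0).
Then T(3) = -6 − 24/3 = -14.

-14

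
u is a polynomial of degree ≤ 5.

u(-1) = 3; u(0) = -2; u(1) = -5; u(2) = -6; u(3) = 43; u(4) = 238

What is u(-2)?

58

First differences: -5, -3, -1, 49, 195. Second differences: 2, 2, 50, 146. Third differences: 0, 48, 96. Fourth differences: 48, 48.
Level-4 differences are constant, so u has degree 4.
Fitting a degree-4 polynomial gives u(t) = 2t^4 - 4t³ - t² - 2.
Then u(-2) = 58.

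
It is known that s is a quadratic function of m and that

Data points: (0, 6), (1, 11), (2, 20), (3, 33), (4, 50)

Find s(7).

First differences: 5, 9, 13, 17. Second differences: 4, 4, 4.
Level-2 differences are constant, so s has degree 2.
Fitting a degree-2 polynomial gives s(m) = 2m² + 3m + 6.
Then s(7) = 125.

125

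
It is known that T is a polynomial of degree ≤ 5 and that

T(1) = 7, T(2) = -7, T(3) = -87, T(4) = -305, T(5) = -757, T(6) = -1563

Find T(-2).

13

Write T(x) = ax^5 + bx^4 + cx³ + dx² + ex + p; the 6 given values yield a linear system in the 6 coefficients.
Solving, the leading coefficient vanishes, and T(x) = -x^4 - 2x³ + 4x² + 3x + 3.
Then T(-2) = 13.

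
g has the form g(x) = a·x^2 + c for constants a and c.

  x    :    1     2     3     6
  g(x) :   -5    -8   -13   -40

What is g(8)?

From g(1) = -5 and g(2) = -8: 1a + c = -5 and 4a + c = -8.
Subtracting: 3a = -3, so a = -1; then c = -5 − (-1)·1 = -4.
So g(x) = -1x² − 4, and g(8) = -68.

-68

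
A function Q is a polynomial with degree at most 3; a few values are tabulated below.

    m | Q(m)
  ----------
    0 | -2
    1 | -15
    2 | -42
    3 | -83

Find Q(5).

-207

First differences: -13, -27, -41. Second differences: -14, -14.
Level-2 differences are constant, so Q has degree 2.
Fitting a degree-2 polynomial gives Q(m) = -7m² - 6m - 2.
Then Q(5) = -207.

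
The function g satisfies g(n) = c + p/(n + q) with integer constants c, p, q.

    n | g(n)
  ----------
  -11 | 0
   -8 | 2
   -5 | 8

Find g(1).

-16

(g(n) − c)(n + q) = p for each data point; the three points give a linear system in c and q, then p follows.
Solving: c = -4, q = 2, p = -36, so g(n) = -4 − 36/(n + 2).
Then g(1) = -4 − 36/3 = -16.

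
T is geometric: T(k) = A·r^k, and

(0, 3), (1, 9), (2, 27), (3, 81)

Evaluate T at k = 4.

243

Consecutive ratio: 9/3 = 3, and 27/9 = 3, so r = 3.
Then A·3^0 = 3 gives A = 3, and T(k) = 3·3^k.
T(4) = 3·3^4 = 243.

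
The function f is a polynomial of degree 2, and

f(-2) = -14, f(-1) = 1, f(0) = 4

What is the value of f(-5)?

-131

Write f(m) = am² + bm + c; the 3 given values yield a linear system in the 3 coefficients.
Solving, f(m) = -6m² - 3m + 4.
Then f(-5) = -131.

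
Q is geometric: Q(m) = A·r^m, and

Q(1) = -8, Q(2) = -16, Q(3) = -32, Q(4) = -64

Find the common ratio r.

2

Consecutive ratio: -16/(-8) = 2, and -32/(-16) = 2, so r = 2.
Then A·2^1 = -8 gives A = -4, and Q(m) = -4·2^m.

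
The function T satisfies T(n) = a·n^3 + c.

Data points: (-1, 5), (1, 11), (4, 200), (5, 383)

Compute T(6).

From T(-1) = 5 and T(1) = 11: -1a + c = 5 and 1a + c = 11.
Subtracting: 2a = 6, so a = 3; then c = 5 − 3·(-1) = 8.
So T(n) = 3n³ + 8, and T(6) = 656.

656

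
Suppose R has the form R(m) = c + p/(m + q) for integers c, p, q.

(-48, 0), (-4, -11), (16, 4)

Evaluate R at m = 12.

5

(R(m) − c)(m + q) = p for each data point; the three points give a linear system in c and q, then p follows.
Solving: c = 1, q = 0, p = 48, so R(m) = 1 + 48/(m + 0).
Then R(12) = 1 + 48/12 = 5.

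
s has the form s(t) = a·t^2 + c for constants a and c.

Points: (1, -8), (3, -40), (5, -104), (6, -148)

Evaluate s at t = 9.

-328

From s(1) = -8 and s(3) = -40: 1a + c = -8 and 9a + c = -40.
Subtracting: 8a = -32, so a = -4; then c = -8 − (-4)·1 = -4.
So s(t) = -4t² − 4, and s(9) = -328.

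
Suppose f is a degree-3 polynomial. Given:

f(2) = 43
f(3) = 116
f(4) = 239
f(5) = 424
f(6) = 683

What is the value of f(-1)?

First differences: 73, 123, 185, 259. Second differences: 50, 62, 74. Third differences: 12, 12.
Level-3 differences are constant, so f has degree 3.
Fitting a degree-3 polynomial gives f(x) = 2x³ + 7x² - 1.
Then f(-1) = 4.

4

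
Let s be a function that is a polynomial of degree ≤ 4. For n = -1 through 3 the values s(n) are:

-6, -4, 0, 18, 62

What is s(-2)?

-18

First differences: 2, 4, 18, 44. Second differences: 2, 14, 26. Third differences: 12, 12.
Level-3 differences are constant, so s has degree 3.
Fitting a degree-3 polynomial gives s(n) = 2n³ + n² + n - 4.
Then s(-2) = -18.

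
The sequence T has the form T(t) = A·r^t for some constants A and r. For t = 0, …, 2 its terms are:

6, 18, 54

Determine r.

Consecutive ratio: 18/6 = 3, and 54/18 = 3, so r = 3.
Then A·3^0 = 6 gives A = 6, and T(t) = 6·3^t.

3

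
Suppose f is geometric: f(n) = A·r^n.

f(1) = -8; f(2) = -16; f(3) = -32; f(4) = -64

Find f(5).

Consecutive ratio: -16/(-8) = 2, and -32/(-16) = 2, so r = 2.
Then A·2^1 = -8 gives A = -4, and f(n) = -4·2^n.
f(5) = -4·2^5 = -128.

-128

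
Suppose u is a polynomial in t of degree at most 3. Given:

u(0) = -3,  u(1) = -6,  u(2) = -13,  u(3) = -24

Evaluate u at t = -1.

Write u(t) = at³ + bt² + ct + d; the 4 given values yield a linear system in the 4 coefficients.
Solving, the leading coefficient vanishes, and u(t) = -2t² - t - 3.
Then u(-1) = -4.

-4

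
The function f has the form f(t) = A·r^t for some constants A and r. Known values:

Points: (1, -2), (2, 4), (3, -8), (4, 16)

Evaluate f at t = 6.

Consecutive ratio: 4/(-2) = -2, and -8/4 = -2, so r = -2.
Then A·(-2)^1 = -2 gives A = 1, and f(t) = 1·(-2)^t.
f(6) = 1·(-2)^6 = 64.

64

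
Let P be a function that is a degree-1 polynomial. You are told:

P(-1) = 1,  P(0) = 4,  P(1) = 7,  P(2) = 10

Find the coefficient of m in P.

First differences: 3, 3, 3.
Level-1 differences are constant, so P has degree 1.
Fitting a degree-1 polynomial gives P(m) = 3m + 4.
The coefficient of m is 3.

3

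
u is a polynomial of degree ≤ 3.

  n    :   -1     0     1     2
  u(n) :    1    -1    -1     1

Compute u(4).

Write u(n) = an³ + bn² + cn + d; the 4 given values yield a linear system in the 4 coefficients.
Solving, the leading coefficient vanishes, and u(n) = n² - n - 1.
Then u(4) = 11.

11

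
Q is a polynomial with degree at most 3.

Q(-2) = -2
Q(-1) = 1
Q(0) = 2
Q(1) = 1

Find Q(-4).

-14

Write Q(t) = at³ + bt² + ct + d; the 4 given values yield a linear system in the 4 coefficients.
Solving, the leading coefficient vanishes, and Q(t) = -t² + 2.
Then Q(-4) = -14.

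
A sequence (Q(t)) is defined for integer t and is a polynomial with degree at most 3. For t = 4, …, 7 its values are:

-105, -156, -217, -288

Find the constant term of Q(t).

-1

First differences: -51, -61, -71. Second differences: -10, -10.
Level-2 differences are constant, so Q has degree 2.
Fitting a degree-2 polynomial gives Q(t) = -5t² - 6t - 1.
The constant term is Q(0) = -1.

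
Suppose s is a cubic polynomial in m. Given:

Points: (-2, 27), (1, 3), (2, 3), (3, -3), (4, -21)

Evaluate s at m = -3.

63

Write s(m) = am³ + bm² + cm + d; the 5 given values yield a linear system in the 4 coefficients.
Solving, s(m) = -m³ + 3m² - 2m + 3.
Then s(-3) = 63.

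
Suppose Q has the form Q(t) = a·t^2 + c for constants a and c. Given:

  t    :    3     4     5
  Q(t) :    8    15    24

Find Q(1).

From Q(3) = 8 and Q(4) = 15: 9a + c = 8 and 16a + c = 15.
Subtracting: 7a = 7, so a = 1; then c = 8 − 1·9 = -1.
So Q(t) = 1t² − 1, and Q(1) = 0.

0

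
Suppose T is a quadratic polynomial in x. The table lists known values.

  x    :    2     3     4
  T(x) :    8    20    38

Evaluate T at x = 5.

62

Write T(x) = ax² + bx + c; the 3 given values yield a linear system in the 3 coefficients.
Solving, T(x) = 3x² - 3x + 2.
Then T(5) = 62.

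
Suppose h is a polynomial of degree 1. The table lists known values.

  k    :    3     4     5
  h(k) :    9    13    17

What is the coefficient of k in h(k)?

First differences: 4, 4.
Level-1 differences are constant, so h has degree 1.
Fitting a degree-1 polynomial gives h(k) = 4k - 3.
The coefficient of k is 4.

4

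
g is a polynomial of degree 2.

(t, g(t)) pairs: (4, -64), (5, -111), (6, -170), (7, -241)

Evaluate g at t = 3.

-29

First differences: -47, -59, -71. Second differences: -12, -12.
Level-2 differences are constant, so g has degree 2.
Fitting a degree-2 polynomial gives g(t) = -6t² + 7t + 4.
Then g(3) = -29.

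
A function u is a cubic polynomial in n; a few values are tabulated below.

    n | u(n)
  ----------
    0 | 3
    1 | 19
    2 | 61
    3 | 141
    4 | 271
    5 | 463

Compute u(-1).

1

First differences: 16, 42, 80, 130, 192. Second differences: 26, 38, 50, 62. Third differences: 12, 12, 12.
Level-3 differences are constant, so u has degree 3.
Fitting a degree-3 polynomial gives u(n) = 2n³ + 7n² + 7n + 3.
Then u(-1) = 1.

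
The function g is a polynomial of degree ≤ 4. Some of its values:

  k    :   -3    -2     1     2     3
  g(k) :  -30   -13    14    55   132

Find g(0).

Write g(k) = ak^4 + bk³ + ck² + dk + e; the 5 given values yield a linear system in the 5 coefficients.
Solving, the leading coefficient vanishes, and g(k) = 2k³ + 6k² + 9k - 3.
Then g(0) = -3.

-3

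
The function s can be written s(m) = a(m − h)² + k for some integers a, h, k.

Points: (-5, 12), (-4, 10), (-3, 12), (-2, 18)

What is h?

-4

First differences -2, 2, 6; second difference 4 = 2a, so a = 2.
Expanding, the m-coefficient is −2ah = -4h; matching it to the data gives h = -4, and then k = 10.
So s(m) = 2(m + 4)² + 10.
Hence h = -4.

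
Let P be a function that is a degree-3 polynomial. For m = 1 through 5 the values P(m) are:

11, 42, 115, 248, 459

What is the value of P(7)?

Write P(m) = am³ + bm² + cm + d; the 5 given values yield a linear system in the 4 coefficients.
Solving, P(m) = 3m³ + 3m² + m + 4.
Then P(7) = 1187.

1187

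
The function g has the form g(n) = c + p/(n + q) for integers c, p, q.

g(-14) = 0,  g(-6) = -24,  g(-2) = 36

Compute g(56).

7

(g(n) − c)(n + q) = p for each data point; the three points give a linear system in c and q, then p follows.
Solving: c = 6, q = 4, p = 60, so g(n) = 6 + 60/(n + 4).
Then g(56) = 6 + 60/60 = 7.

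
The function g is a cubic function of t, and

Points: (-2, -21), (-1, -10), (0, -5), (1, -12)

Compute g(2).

Write g(t) = at³ + bt² + ct + d; the 4 given values yield a linear system in the 4 coefficients.
Solving, g(t) = -t³ - 6t² - 5.
Then g(2) = -37.

-37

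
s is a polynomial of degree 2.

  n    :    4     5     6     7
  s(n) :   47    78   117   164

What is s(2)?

9

First differences: 31, 39, 47. Second differences: 8, 8.
Level-2 differences are constant, so s has degree 2.
Fitting a degree-2 polynomial gives s(n) = 4n² - 5n + 3.
Then s(2) = 9.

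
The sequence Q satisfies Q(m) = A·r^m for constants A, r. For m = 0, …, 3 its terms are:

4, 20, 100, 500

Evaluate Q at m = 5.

Consecutive ratio: 20/4 = 5, and 100/20 = 5, so r = 5.
Then A·5^0 = 4 gives A = 4, and Q(m) = 4·5^m.
Q(5) = 4·5^5 = 12500.

12500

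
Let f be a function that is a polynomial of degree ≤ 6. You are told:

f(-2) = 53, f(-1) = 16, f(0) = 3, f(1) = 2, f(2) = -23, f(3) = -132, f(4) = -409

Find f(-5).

68

Write f(n) = an^6 + bn^5 + cn^4 + dn³ + en² + pn + q; the 7 given values yield a linear system in the 7 coefficients.
Solving, the top 2 coefficients vanish, and f(n) = -n^4 - 4n³ + 7n² - 3n + 3.
Then f(-5) = 68.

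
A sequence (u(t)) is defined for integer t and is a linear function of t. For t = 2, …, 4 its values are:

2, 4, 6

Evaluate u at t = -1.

First differences: 2, 2.
Level-1 differences are constant, so u has degree 1.
Fitting a degree-1 polynomial gives u(t) = 2t - 2.
Then u(-1) = -4.

-4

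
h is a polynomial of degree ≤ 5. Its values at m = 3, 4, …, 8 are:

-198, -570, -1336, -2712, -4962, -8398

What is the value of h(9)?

First differences: -372, -766, -1376, -2250, -3436. Second differences: -394, -610, -874, -1186. Third differences: -216, -264, -312. Fourth differences: -48, -48.
Level-4 differences are constant, so h has degree 4.
Fitting a degree-4 polynomial gives h(m) = -2m^4 - 3m² - m - 6.
Then h(9) = -13380.

-13380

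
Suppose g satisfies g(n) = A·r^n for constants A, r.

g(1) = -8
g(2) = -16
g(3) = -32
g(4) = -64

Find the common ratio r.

2

Consecutive ratio: -16/(-8) = 2, and -32/(-16) = 2, so r = 2.
Then A·2^1 = -8 gives A = -4, and g(n) = -4·2^n.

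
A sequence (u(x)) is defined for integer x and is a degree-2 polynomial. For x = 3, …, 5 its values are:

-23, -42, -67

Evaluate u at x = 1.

Write u(x) = ax² + bx + c; the 3 given values yield a linear system in the 3 coefficients.
Solving, u(x) = -3x² + 2x - 2.
Then u(1) = -3.

-3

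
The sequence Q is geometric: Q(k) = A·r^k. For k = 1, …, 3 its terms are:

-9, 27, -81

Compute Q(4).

243

Consecutive ratio: 27/(-9) = -3, and -81/27 = -3, so r = -3.
Then A·(-3)^1 = -9 gives A = 3, and Q(k) = 3·(-3)^k.
Q(4) = 3·(-3)^4 = 243.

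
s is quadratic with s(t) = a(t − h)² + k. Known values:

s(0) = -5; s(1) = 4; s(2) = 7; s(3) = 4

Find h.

First differences 9, 3, -3; second difference -6 = 2a, so a = -3.
Expanding, the t-coefficient is −2ah = 6h; matching it to the data gives h = 2, and then k = 7.
So s(t) = -3(t − 2)² + 7.
Hence h = 2.

2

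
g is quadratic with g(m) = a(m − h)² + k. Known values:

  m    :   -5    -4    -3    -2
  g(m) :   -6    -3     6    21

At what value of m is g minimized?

-5

First differences 3, 9, 15; second difference 6 = 2a, so a = 3.
Expanding, the m-coefficient is −2ah = -6h; matching it to the data gives h = -5, and then k = -6.
So g(m) = 3(m + 5)² − 6.
Hence h = -5.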